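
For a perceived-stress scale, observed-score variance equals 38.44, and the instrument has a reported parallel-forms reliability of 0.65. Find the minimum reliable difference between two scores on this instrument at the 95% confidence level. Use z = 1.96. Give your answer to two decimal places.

10.17

SD = √38.44 = 6.200
SEM = 6.200×√(1 − 0.650) ≃ 3.668
SE_diff = √2 × SEM ≃ 5.187
Smallest detectable difference = 1.96×5.187 ≃ 10.167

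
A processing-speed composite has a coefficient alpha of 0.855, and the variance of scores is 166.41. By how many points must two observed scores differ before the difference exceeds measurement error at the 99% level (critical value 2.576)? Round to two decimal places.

17.90

SD = √166.41 ≈ 12.9000
SEM = 12.9000 × √(1 − 0.8550) = 12.9000 × √0.1450 ≈ 12.9000 × 0.3808 ≈ 4.9122
SE_diff = √2 × SEM ≈ 6.9469
Minimum reliable difference = 2.576 × SE_diff ≈ 2.576 × 6.9469 ≈ 17.8951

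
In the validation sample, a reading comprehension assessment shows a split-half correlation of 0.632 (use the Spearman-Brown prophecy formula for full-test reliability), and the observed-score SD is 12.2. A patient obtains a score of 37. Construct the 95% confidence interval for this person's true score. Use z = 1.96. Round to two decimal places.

Spearman-Brown: r = 2(0.632) / (1 + 0.632) = 1.2640 / 1.6320 ≃ 0.7745
The standard error of measurement is 12.2000×√(1 − 0.7745) ≃ 12.2000×0.4749 ≃ 5.7933.
Margin = 1.96 × 5.7933 ≃ 11.3548
CI = 37 ± 11.3548 → [25.6452, 48.3548]

[25.65, 48.35]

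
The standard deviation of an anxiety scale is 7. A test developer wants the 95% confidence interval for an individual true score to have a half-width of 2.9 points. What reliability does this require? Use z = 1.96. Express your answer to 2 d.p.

SEM needed = half-width / z = 2.9/1.96 ≃ 1.47959
Required reliability = 1 − (SEM/SD)² = 1 − 0.04468 ≃ 0.95532

0.96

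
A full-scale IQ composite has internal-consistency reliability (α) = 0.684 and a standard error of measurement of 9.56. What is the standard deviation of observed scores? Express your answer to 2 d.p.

σ = SEM·(1 − r)^(−1/2) ≃ 9.56*1.7789 ≃ 17.0065

17.01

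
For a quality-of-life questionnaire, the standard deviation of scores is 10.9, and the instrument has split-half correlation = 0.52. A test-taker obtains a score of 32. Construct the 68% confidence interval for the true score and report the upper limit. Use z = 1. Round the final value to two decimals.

38.13

r_full = 2·0.52 / (1 + 0.52) ≈ 0.684
SEM = 10.900 · √(1 − 0.684) = 10.900 · √0.316 ≈ 10.900 · 0.562 ≈ 6.125
1 · SEM ≈ 6.125
Upper limit = 32 + 6.125 ≈ 38.125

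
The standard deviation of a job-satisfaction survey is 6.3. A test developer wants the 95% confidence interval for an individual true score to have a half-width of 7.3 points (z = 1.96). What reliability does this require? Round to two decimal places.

0.65

Required SEM = 7.3 / 1.96 ≈ 3.7245
r = 1 − (3.7245/6.3)² ≈ 1 − 0.3495 ≈ 0.6505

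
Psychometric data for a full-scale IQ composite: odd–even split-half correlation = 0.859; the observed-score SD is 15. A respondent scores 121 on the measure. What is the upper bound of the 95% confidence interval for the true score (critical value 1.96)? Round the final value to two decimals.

Spearman-Brown: r = 2(0.859) / (1 + 0.859) = 1.7180 / 1.8590 ≃ 0.9242
SEM = 15.0000*√(1 − 0.9242) ≃ 4.1311
Margin = 1.96 * 4.1311 ≃ 8.0969
Upper limit = 121 + 8.0969 ≃ 129.0969

129.10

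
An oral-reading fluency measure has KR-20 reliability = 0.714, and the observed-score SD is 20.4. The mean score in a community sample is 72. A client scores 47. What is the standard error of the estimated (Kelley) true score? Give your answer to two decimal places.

9.22

SE_est = SD × √(r(1 − r)) = 20.4000 × √0.2042 ≈ 20.4000 × 0.4519 ≈ 9.2185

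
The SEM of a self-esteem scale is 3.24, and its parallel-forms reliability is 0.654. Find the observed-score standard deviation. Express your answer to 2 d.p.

σ = SEM·(1 − r)^(−1/2) ≈ 3.24×1.70005 ≈ 5.50817

5.51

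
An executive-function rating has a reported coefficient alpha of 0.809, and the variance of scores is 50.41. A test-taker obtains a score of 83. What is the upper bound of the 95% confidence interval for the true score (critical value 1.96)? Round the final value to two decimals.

89.08

SD = √50.41 = 7.100
SEM = 7.100 * √(1 − 0.809) = 7.100 * √0.191 ≈ 7.100 * 0.437 ≈ 3.103
Margin = 1.96 * 3.103 ≈ 6.082
Upper bound: 83 + 6.082 = 89.082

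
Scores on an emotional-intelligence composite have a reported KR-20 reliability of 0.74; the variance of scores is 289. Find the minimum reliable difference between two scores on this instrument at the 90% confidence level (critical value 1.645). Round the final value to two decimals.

20.17

SD = √289 = 17.000
SEM = 17.000·√(1 − 0.740) ≈ 8.668
SE_diff = SEM · √2 ≈ 8.668 · 1.414 ≈ 12.259
Minimum reliable difference = 1.645 · SE_diff ≈ 1.645 · 12.259 ≈ 20.166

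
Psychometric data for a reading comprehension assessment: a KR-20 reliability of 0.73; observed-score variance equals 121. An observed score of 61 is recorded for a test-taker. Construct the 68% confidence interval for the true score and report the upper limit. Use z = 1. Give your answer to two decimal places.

66.72

SD = √121 = 11.000
SEM = 11.000·√(1 − 0.730) ≈ 5.716
1 · SEM ≈ 5.716
Upper limit = 61 + 5.716 ≈ 66.716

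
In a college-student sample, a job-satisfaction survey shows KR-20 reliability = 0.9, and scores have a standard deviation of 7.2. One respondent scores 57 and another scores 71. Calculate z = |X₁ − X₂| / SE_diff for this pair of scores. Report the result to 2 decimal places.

The standard error of measurement is 7.2000·√(1 − 0.9000) ≈ 7.2000·0.3162 ≈ 2.2768.
SE_diff = √2 · SEM ≈ 3.2199
z = |57 − 71| / 3.2199 = 14 / 3.2199 ≈ 4.3479

4.35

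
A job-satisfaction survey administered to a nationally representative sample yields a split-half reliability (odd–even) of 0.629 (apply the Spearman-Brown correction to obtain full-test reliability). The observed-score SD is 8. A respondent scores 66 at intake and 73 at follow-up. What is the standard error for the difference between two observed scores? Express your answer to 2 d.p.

5.40

Full-length reliability (Spearman-Brown) = 2(0.629)/(1+0.629) ≈ 0.77225
The standard error of measurement is 8.00000·√(1 − 0.77225) ≈ 8.00000·0.47723 ≈ 3.81783.
SE_diff = √2 · SEM ≈ 5.39922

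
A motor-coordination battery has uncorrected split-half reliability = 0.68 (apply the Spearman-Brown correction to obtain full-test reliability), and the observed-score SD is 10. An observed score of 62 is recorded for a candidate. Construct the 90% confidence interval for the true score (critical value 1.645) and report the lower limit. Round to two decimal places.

Full-length reliability (Spearman-Brown) = 2(0.68)/(1+0.68) ≃ 0.8095
The standard error of measurement is 10.0000·√(1 − 0.8095) ≃ 10.0000·0.4364 ≃ 4.3644.
Margin = 1.645 · 4.3644 ≃ 7.1794
Lower limit = 62 − 7.1794 ≃ 54.8206

54.82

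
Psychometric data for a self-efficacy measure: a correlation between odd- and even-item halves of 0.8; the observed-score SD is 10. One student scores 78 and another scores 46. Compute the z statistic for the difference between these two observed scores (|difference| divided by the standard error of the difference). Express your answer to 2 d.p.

6.79

Full-length reliability (Spearman-Brown) = 2(0.8)/(1+0.8) ≈ 0.889
SEM = 10.000*√(1 − 0.889) ≈ 3.333
SE_diff = SEM * √2 ≈ 3.333 * 1.414 ≈ 4.714
z = |78 − 46| / 4.714 = 32 / 4.714 ≈ 6.788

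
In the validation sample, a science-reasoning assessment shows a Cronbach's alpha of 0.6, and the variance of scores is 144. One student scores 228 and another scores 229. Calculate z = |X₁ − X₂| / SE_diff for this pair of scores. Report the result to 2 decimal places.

0.09

SD = √144 = 12.00000
SEM = 12.00000 · √(1 − 0.60000) = 12.00000 · √0.40000 ≈ 12.00000 · 0.63246 ≈ 7.58947
SE_diff = √2 · SEM ≈ 10.73313
z = 1 / 10.73313 ≈ 0.09317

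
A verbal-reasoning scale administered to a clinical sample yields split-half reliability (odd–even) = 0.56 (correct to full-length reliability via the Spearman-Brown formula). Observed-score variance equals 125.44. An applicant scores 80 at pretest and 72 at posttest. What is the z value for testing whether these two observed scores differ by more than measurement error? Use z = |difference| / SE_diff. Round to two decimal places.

SD = √125.44 ≃ 11.2000
r_full = 2·0.56 / (1 + 0.56) ≃ 0.7179
SEM = 11.2000·√(1 − 0.7179) ≃ 5.9482
SE_diff = SEM · √2 ≃ 5.9482 · 1.4142 ≃ 8.4120
z = |80 − 72| / 8.4120 = 8 / 8.4120 ≃ 0.9510

0.95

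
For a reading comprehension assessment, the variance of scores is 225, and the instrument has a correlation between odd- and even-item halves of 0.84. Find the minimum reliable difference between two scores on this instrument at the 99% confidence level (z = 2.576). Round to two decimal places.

16.11

SD = √225 = 15.000
r_full = 2·0.84 / (1 + 0.84) ≃ 0.913
SEM = 15.000 · √(1 − 0.913) = 15.000 · √0.087 ≃ 15.000 · 0.295 ≃ 4.423
SE_diff = SEM · √2 ≃ 4.423 · 1.414 ≃ 6.255
Smallest detectable difference = 2.576·6.255 ≃ 16.114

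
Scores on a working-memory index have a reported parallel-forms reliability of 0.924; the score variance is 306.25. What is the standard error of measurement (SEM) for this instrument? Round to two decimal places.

4.82

σ = 306.25^(1/2) = 17.500
SEM = 17.500*√(1 − 0.924) ≈ 4.824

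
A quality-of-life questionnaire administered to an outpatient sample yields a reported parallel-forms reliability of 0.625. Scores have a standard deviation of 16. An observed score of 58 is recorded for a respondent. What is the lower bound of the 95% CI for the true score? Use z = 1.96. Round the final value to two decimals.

SEM = 16.000 * √(1 − 0.625) = 16.000 * √0.375 ≃ 16.000 * 0.612 ≃ 9.798
Margin = 1.96 * 9.798 ≃ 19.204
Lower bound: 58 − 19.204 = 38.796

38.80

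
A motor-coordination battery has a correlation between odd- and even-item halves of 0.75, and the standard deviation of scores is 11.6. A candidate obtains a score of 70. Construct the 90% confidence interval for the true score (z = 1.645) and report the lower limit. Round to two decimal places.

62.79

Full-length reliability (Spearman-Brown) = 2(0.75)/(1+0.75) ≈ 0.8571
SEM = 11.6000 * √(1 − 0.8571) = 11.6000 * √0.1429 ≈ 11.6000 * 0.3780 ≈ 4.3844
Half-width = 1.645*4.3844 ≈ 7.2123
Lower bound: 70 − 7.2123 = 62.7877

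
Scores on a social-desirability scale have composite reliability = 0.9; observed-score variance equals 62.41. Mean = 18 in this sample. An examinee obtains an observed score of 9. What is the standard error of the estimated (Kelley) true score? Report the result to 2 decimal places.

SD = √62.41 = 7.9000
SE_est = 7.9000·√(0.9000·0.1000) ≈ 2.3700

2.37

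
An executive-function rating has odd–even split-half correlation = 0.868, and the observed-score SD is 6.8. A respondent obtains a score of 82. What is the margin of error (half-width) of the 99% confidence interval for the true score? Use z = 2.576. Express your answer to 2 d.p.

Full-length reliability (Spearman-Brown) = 2(0.868)/(1+0.868) ≈ 0.929
The standard error of measurement is 6.800×√(1 − 0.929) ≈ 6.800×0.266 ≈ 1.808.
Half-width = 2.576×1.808 ≈ 4.656

4.66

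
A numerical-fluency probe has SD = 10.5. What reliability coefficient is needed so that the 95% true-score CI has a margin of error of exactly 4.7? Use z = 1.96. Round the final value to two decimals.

Required SEM = 4.7 / 1.96 ≈ 2.3980
Required reliability = 1 − (SEM/SD)² = 1 − 0.0522 ≈ 0.9478

0.95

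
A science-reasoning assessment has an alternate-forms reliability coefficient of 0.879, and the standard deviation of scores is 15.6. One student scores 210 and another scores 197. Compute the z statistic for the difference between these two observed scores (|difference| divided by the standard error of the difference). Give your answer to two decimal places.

1.69

The standard error of measurement is 15.600×√(1 − 0.879) ≈ 15.600×0.348 ≈ 5.426.
Standard error of the difference = 5.426·√2 ≈ 7.674
z = 13 / 7.674 ≈ 1.694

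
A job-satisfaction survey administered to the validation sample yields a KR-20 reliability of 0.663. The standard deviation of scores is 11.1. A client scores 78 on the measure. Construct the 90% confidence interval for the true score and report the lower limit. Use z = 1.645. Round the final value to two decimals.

The standard error of measurement is 11.100·√(1 − 0.663) ≃ 11.100·0.581 ≃ 6.444.
Margin = 1.645 · 6.444 ≃ 10.600
Lower bound: 78 − 10.600 = 67.400

67.40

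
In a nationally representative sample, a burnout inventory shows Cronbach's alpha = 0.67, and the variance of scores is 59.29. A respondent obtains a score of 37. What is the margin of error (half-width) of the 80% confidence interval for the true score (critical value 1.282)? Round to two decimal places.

5.67

σ = 59.29^(1/2) = 7.70000
SEM = 7.70000·√(1 − 0.67000) ≈ 4.42331
Half-width = 1.282·4.42331 ≈ 5.67069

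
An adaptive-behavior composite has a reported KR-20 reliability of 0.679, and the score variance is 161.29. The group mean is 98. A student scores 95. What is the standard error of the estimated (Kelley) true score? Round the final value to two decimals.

SD = √161.29 = 12.7000
SE_est = SD * √(r(1 − r)) = 12.7000 * √0.2180 ≈ 12.7000 * 0.4669 ≈ 5.9291

5.93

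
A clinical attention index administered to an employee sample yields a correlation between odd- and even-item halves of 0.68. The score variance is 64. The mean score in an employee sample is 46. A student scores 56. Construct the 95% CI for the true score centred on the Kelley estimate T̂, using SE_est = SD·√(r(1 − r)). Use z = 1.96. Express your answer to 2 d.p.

[47.94, 60.25]

σ = 64^(1/2) = 8.0000
r_full = 2·0.68 / (1 + 0.68) ≈ 0.8095
T̂ = 0.8095(56) + 0.1905(46) ≈ 54.0952
SE_est = SD × √(r(1 − r)) = 8.0000 × √0.1542 ≈ 8.0000 × 0.3927 ≈ 3.1414
95% CI: 54.0952 ± 6.1572 ≈ (47.9381, 60.2524)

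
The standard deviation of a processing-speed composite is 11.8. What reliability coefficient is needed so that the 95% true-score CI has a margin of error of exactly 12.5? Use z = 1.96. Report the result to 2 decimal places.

0.71

SEM needed = half-width / z = 12.5/1.96 ≃ 6.3776
r = 1 − (6.3776/11.8)² ≃ 1 − 0.2921 ≃ 0.7079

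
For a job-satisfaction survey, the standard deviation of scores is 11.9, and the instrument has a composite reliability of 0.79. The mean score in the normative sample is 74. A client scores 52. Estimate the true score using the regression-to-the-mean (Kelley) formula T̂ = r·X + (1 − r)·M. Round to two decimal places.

Estimated true score = 0.790×52 + (1 − 0.790)×74 ≈ 56.620

56.62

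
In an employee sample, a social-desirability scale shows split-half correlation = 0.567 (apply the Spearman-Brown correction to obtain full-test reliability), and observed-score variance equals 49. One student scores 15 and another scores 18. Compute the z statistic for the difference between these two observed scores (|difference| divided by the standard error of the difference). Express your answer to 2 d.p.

0.58

σ = 49^(1/2) = 7.000
Full-length reliability (Spearman-Brown) = 2(0.567)/(1+0.567) ≈ 0.724
SEM = 7.000 × √(1 − 0.724) = 7.000 × √0.276 ≈ 7.000 × 0.526 ≈ 3.680
Standard error of the difference = 3.680·√2 ≈ 5.204
z = |15 − 18| / 5.204 = 3 / 5.204 ≈ 0.576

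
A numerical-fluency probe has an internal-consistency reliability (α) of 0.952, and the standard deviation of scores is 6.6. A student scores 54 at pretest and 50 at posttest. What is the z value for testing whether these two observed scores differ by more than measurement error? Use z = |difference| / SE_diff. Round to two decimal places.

1.96

SEM = 6.60000 × √(1 − 0.95200) = 6.60000 × √0.04800 ≈ 6.60000 × 0.21909 ≈ 1.44599
SE_diff = SEM × √2 ≈ 1.44599 × 1.41421 ≈ 2.04494
z = 4 / 2.04494 ≈ 1.95605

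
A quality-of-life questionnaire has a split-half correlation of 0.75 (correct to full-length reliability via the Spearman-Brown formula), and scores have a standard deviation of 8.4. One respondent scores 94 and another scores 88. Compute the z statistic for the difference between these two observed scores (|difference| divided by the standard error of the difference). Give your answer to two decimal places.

Spearman-Brown: r = 2(0.75) / (1 + 0.75) = 1.500 / 1.750 ≃ 0.857
SEM = 8.400*√(1 − 0.857) ≃ 3.175
SE_diff = SEM * √2 ≃ 3.175 * 1.414 ≃ 4.490
z = 6 / 4.490 ≃ 1.336

1.34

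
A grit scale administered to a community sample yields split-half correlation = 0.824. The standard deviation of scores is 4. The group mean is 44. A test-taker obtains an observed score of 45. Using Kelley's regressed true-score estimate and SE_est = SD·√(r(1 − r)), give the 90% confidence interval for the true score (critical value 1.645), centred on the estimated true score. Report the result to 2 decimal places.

Full-length reliability (Spearman-Brown) = 2(0.824)/(1+0.824) ≃ 0.9035
T̂ = r·X + (1 − r)·M = 0.9035×45 + 0.0965×44 ≃ 40.6579 + 4.2456 ≃ 44.9035
SE_est = 4.0000·√[r(1 − r)] ≃ 1.1811
CI = 44.9035 ± 1.645 × 1.1811 → [42.9607, 46.8463]

[42.96, 46.85]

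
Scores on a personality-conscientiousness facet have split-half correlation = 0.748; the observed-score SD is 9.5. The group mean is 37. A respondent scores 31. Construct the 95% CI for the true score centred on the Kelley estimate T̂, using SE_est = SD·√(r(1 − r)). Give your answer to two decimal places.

[25.32, 38.41]

r_full = 2·0.748 / (1 + 0.748) ≃ 0.8558
T̂ = r·X + (1 − r)·M = 0.8558*31 + 0.1442*37 ≃ 26.5309 + 5.3341 ≃ 31.8650
SE_est = 9.5000·√[r(1 − r)] ≃ 3.3369
95% CI: 31.8650 ± 6.5404 ≃ (25.3246, 38.4054)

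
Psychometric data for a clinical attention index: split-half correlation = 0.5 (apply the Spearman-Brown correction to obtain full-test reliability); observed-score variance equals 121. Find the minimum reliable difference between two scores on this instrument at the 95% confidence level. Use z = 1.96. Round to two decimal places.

SD = √121 ≈ 11.0000
Full-length reliability (Spearman-Brown) = 2(0.5)/(1+0.5) ≈ 0.6667
The standard error of measurement is 11.0000·√(1 − 0.6667) ≈ 11.0000·0.5774 ≈ 6.3509.
SE_diff = SEM · √2 ≈ 6.3509 · 1.4142 ≈ 8.9815
Smallest detectable difference = 1.96·8.9815 ≈ 17.6037

17.60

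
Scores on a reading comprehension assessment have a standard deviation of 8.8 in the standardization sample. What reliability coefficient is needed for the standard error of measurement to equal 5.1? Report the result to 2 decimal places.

Required reliability = 1 − (SEM/SD)² = 1 − 0.3359 ≃ 0.6641

0.66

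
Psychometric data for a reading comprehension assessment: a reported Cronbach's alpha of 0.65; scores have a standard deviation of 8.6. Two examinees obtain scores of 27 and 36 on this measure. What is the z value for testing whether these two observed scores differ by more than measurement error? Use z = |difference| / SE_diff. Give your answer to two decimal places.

1.25

SEM = 8.6000×√(1 − 0.6500) ≃ 5.0878
Standard error of the difference = 5.0878·√2 ≃ 7.1953
z = 9 / 7.1953 ≃ 1.2508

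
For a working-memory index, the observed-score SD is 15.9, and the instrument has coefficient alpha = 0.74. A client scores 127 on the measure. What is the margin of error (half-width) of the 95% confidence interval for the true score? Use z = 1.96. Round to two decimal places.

15.89

SEM = 15.90000 · √(1 − 0.74000) = 15.90000 · √0.26000 ≈ 15.90000 · 0.50990 ≈ 8.10744
Margin = 1.96 · 8.10744 ≈ 15.89058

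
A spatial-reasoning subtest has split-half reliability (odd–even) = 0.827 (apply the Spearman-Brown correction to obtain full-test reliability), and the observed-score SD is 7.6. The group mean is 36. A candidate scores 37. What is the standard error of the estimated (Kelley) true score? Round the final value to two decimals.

Spearman-Brown: r = 2(0.827) / (1 + 0.827) = 1.654 / 1.827 ≈ 0.905
SE_est = 7.600·√[r(1 − r)] ≈ 2.225

2.23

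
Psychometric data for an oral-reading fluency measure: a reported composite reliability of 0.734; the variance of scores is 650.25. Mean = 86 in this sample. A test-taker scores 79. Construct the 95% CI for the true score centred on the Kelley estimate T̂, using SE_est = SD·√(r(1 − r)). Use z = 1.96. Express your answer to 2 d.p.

SD = √650.25 ≈ 25.500
Estimated true score = 0.734*79 + (1 − 0.734)*86 ≈ 80.862
SE_est = 25.500·√[r(1 − r)] ≈ 11.268
95% CI: 80.862 ± 22.084 ≈ (58.778, 102.946)

[58.78, 102.95]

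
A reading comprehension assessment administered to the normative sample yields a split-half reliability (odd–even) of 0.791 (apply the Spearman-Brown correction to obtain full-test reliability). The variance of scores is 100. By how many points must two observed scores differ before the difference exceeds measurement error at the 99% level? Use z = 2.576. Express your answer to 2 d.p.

12.44

SD = √100 ≈ 10.0000
Full-length reliability (Spearman-Brown) = 2(0.791)/(1+0.791) ≈ 0.8833
The standard error of measurement is 10.0000·√(1 − 0.8833) ≈ 10.0000·0.3416 ≈ 3.4161.
SE_diff = SEM · √2 ≈ 3.4161 · 1.4142 ≈ 4.8310
Smallest detectable difference = 2.576·4.8310 ≈ 12.4448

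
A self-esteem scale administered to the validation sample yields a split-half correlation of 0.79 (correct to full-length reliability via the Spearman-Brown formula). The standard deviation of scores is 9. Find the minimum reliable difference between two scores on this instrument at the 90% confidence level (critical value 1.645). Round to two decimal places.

7.17

r_full = 2·0.79 / (1 + 0.79) ≈ 0.8827
SEM = 9.0000*√(1 − 0.8827) ≈ 3.0827
SE_diff = √2 * SEM ≈ 4.3595
Smallest detectable difference = 1.645*4.3595 ≈ 7.1714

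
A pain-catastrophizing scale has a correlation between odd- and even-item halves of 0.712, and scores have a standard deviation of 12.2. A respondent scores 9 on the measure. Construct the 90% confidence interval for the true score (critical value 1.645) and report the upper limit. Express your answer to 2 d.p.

Spearman-Brown: r = 2(0.712) / (1 + 0.712) = 1.424 / 1.712 ≃ 0.832
SEM = 12.200 · √(1 − 0.832) = 12.200 · √0.168 ≃ 12.200 · 0.410 ≃ 5.004
Margin = 1.645 · 5.004 ≃ 8.231
Upper bound: 9 + 8.231 = 17.231

17.23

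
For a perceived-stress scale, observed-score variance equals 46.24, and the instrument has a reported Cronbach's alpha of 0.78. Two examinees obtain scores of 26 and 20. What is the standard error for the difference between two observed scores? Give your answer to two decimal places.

4.51

SD = √46.24 = 6.8000
The standard error of measurement is 6.8000×√(1 − 0.7800) ≈ 6.8000×0.4690 ≈ 3.1895.
SE_diff = √2 × SEM ≈ 4.5106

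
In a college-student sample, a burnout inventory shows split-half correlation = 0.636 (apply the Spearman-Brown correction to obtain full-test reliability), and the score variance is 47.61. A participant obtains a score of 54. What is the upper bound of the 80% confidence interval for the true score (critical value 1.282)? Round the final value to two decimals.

58.17

SD = √47.61 ≃ 6.9000
r_full = 2·0.636 / (1 + 0.636) ≃ 0.7775
The standard error of measurement is 6.9000*√(1 − 0.7775) ≃ 6.9000*0.4717 ≃ 3.2547.
Margin = 1.282 * 3.2547 ≃ 4.1725
Upper limit = 54 + 4.1725 ≃ 58.1725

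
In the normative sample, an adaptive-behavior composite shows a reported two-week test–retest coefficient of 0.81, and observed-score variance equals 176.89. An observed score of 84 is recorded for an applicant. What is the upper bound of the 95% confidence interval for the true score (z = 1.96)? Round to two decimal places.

95.36

SD = √176.89 = 13.3000
SEM = 13.3000 · √(1 − 0.8100) = 13.3000 · √0.1900 ≈ 13.3000 · 0.4359 ≈ 5.7973
Half-width = 1.96·5.7973 ≈ 11.3628
Upper limit = 84 + 11.3628 ≈ 95.3628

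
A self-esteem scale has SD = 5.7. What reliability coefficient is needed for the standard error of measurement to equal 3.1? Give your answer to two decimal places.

0.70

r = 1 − (3.1000/5.7)² ≈ 1 − 0.2958 ≈ 0.7042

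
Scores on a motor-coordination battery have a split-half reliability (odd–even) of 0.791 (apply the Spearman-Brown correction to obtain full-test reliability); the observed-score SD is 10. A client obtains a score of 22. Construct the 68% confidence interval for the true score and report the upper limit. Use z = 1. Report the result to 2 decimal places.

r_full = 2·0.791 / (1 + 0.791) ≈ 0.883
SEM = 10.000 × √(1 − 0.883) = 10.000 × √0.117 ≈ 10.000 × 0.342 ≈ 3.416
Margin = 1 × 3.416 ≈ 3.416
Upper limit = 22 + 3.416 ≈ 25.416

25.42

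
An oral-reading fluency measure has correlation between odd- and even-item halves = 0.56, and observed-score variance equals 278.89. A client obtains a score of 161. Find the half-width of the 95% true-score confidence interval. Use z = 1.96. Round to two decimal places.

17.38

σ = 278.89^(1/2) = 16.700
r_full = 2·0.56 / (1 + 0.56) ≈ 0.718
The standard error of measurement is 16.700*√(1 − 0.718) ≈ 16.700*0.531 ≈ 8.869.
1.96 * SEM ≈ 17.383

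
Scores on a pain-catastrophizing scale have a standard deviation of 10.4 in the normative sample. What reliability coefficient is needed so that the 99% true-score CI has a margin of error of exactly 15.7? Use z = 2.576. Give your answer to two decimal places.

0.66

SEM needed = half-width / z = 15.7/2.576 ≈ 6.095
r = 1 − (6.095/10.4)² ≈ 1 − 0.343 ≈ 0.657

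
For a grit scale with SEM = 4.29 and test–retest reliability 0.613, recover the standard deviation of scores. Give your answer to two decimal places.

σ = SEM·(1 − r)^(−1/2) ≃ 4.29×1.60748 ≃ 6.89607

6.90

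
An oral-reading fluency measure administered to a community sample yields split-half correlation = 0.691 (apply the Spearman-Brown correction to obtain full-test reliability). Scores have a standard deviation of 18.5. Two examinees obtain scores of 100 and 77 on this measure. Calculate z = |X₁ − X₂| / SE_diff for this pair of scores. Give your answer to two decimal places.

r_full = 2·0.691 / (1 + 0.691) ≈ 0.81727
SEM = 18.50000 × √(1 − 0.81727) = 18.50000 × √0.18273 ≈ 18.50000 × 0.42747 ≈ 7.90823
Standard error of the difference = 7.90823·√2 ≈ 11.18392
z = |100 − 77| / 11.18392 = 23 / 11.18392 ≈ 2.05652

2.06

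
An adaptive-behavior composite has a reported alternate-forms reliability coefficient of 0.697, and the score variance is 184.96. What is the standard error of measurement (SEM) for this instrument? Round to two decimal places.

SD = √184.96 ≈ 13.600
SEM = 13.600 × √(1 − 0.697) = 13.600 × √0.303 ≈ 13.600 × 0.550 ≈ 7.486

7.49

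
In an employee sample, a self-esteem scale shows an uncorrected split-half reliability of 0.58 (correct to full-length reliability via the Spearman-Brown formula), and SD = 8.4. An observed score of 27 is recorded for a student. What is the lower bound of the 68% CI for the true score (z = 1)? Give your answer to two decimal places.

Spearman-Brown: r = 2(0.58) / (1 + 0.58) = 1.1600 / 1.5800 ≃ 0.7342
SEM = 8.4000·√(1 − 0.7342) ≃ 4.3309
Half-width = 1·4.3309 ≃ 4.3309
Lower limit = 27 − 4.3309 ≃ 22.6691

22.67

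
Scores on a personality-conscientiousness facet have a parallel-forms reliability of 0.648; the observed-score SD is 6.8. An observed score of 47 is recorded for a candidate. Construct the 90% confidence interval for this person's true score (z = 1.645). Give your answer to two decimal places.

[40.36, 53.64]

SEM = 6.800 × √(1 − 0.648) = 6.800 × √0.352 ≈ 6.800 × 0.593 ≈ 4.034
Margin = 1.645 × 4.034 ≈ 6.637
Interval: (40.363, 53.637)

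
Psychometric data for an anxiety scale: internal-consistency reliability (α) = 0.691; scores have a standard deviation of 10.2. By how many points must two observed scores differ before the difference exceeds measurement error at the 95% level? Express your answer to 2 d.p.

15.72

SEM = 10.200 * √(1 − 0.691) = 10.200 * √0.309 ≈ 10.200 * 0.556 ≈ 5.670
SE_diff = SEM * √2 ≈ 5.670 * 1.414 ≈ 8.019
Minimum reliable difference = 1.96 * SE_diff ≈ 1.96 * 8.019 ≈ 15.716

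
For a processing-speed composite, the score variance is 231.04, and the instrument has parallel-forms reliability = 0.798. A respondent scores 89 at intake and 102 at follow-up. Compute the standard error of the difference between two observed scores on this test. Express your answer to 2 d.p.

9.66

SD = √231.04 ≃ 15.20000
SEM = 15.20000 · √(1 − 0.79800) = 15.20000 · √0.20200 ≃ 15.20000 · 0.44944 ≃ 6.83155
SE_diff = √2 · SEM ≃ 9.66127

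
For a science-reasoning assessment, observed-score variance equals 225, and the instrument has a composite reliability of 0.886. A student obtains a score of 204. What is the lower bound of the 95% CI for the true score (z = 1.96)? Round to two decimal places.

194.07

σ = 225^(1/2) = 15.0000
SEM = 15.0000 × √(1 − 0.8860) = 15.0000 × √0.1140 ≈ 15.0000 × 0.3376 ≈ 5.0646
Half-width = 1.96×5.0646 ≈ 9.9266
Lower limit = 204 − 9.9266 ≈ 194.0734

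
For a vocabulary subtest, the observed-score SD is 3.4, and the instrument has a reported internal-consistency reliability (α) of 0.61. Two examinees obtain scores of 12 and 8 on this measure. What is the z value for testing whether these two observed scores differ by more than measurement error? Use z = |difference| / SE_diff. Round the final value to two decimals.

SEM = 3.40000 * √(1 − 0.61000) = 3.40000 * √0.39000 ≈ 3.40000 * 0.62450 ≈ 2.12330
SE_diff = √2 * SEM ≈ 3.00280
z = 4 / 3.00280 ≈ 1.33209

1.33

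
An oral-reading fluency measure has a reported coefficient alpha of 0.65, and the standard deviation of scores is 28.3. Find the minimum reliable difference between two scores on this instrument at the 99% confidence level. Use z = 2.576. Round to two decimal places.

SEM = 28.3000 · √(1 − 0.6500) = 28.3000 · √0.3500 ≃ 28.3000 · 0.5916 ≃ 16.7425
SE_diff = SEM · √2 ≃ 16.7425 · 1.4142 ≃ 23.6775
Minimum reliable difference = 2.576 · SE_diff ≃ 2.576 · 23.6775 ≃ 60.9932

60.99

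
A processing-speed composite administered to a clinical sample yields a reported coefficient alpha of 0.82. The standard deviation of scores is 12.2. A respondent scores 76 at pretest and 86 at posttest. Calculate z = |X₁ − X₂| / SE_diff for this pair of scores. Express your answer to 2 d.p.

The standard error of measurement is 12.200·√(1 − 0.820) ≈ 12.200·0.424 ≈ 5.176.
SE_diff = SEM · √2 ≈ 5.176 · 1.414 ≈ 7.320
z = |76 − 86| / 7.320 = 10 / 7.320 ≈ 1.366

1.37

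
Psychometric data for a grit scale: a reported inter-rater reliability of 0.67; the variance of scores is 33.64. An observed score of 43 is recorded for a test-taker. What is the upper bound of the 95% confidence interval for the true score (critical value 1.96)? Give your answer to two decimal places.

49.53

SD = √33.64 = 5.800
SEM = 5.800 * √(1 − 0.670) = 5.800 * √0.330 ≈ 5.800 * 0.574 ≈ 3.332
Margin = 1.96 * 3.332 ≈ 6.530
Upper limit = 43 + 6.530 ≈ 49.530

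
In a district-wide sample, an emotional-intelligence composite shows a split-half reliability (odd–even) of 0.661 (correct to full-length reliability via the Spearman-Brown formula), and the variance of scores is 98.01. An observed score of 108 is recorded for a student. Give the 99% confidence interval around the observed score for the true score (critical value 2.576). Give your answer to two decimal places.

σ = 98.01^(1/2) = 9.900
Spearman-Brown: r = 2(0.661) / (1 + 0.661) = 1.322 / 1.661 ≈ 0.796
SEM = 9.900*√(1 − 0.796) ≈ 4.472
Half-width = 2.576*4.472 ≈ 11.521
CI = 108 ± 11.521 → [96.479, 119.521]

[96.48, 119.52]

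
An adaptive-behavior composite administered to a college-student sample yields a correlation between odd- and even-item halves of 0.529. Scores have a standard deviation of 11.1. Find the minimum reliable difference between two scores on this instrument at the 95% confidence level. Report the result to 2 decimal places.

17.08

Full-length reliability (Spearman-Brown) = 2(0.529)/(1+0.529) ≃ 0.692
SEM = 11.100 × √(1 − 0.692) = 11.100 × √0.308 ≃ 11.100 × 0.555 ≃ 6.161
SE_diff = SEM × √2 ≃ 6.161 × 1.414 ≃ 8.713
Minimum reliable difference = 1.96 × SE_diff ≃ 1.96 × 8.713 ≃ 17.077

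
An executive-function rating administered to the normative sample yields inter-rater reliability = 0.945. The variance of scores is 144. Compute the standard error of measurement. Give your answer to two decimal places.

2.81

σ = 144^(1/2) = 12.00000
SEM = 12.00000·√(1 − 0.94500) ≃ 2.81425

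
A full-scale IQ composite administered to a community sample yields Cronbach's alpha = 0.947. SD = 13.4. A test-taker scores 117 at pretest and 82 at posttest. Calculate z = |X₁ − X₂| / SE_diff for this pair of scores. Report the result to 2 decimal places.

SEM = 13.4000×√(1 − 0.9470) ≈ 3.0849
SE_diff = SEM × √2 ≈ 3.0849 × 1.4142 ≈ 4.3627
z = 35 / 4.3627 ≈ 8.0225

8.02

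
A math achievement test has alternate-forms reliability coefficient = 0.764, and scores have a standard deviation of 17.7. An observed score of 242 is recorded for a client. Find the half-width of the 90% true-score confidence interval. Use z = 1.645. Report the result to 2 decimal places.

14.14

SEM = 17.7000·√(1 − 0.7640) ≈ 8.5986
1.645 · SEM ≈ 14.1447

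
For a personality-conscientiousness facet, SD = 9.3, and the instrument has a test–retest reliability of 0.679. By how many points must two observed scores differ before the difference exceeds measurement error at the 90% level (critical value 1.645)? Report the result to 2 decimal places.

12.26

SEM = 9.300 * √(1 − 0.679) = 9.300 * √0.321 ≈ 9.300 * 0.567 ≈ 5.269
SE_diff = √2 * SEM ≈ 7.452
Smallest detectable difference = 1.645*7.452 ≈ 12.258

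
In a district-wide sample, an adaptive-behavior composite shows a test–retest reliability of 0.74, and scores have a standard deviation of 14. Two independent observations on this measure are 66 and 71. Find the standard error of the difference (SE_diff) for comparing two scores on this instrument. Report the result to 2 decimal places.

SEM = 14.00000·√(1 − 0.74000) ≈ 7.13863
SE_diff = SEM · √2 ≈ 7.13863 · 1.41421 ≈ 10.09554

10.10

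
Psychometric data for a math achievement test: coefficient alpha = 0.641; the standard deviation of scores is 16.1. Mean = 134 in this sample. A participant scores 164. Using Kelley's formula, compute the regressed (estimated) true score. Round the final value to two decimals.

T̂ = r·X + (1 − r)·M = 0.6410×164 + 0.3590×134 = 105.1240 + 48.1060 ≃ 153.2300

153.23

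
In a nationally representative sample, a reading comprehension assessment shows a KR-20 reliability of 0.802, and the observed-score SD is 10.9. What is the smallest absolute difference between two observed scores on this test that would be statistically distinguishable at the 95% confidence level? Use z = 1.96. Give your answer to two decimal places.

13.44

SEM = 10.900×√(1 − 0.802) ≈ 4.850
SE_diff = SEM × √2 ≈ 4.850 × 1.414 ≈ 6.859
Minimum reliable difference = 1.96 × SE_diff ≈ 1.96 × 6.859 ≈ 13.444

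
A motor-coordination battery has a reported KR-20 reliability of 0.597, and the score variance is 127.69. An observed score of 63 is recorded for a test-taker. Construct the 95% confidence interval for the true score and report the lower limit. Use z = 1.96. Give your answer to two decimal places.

48.94

SD = √127.69 ≃ 11.300
SEM = 11.300·√(1 − 0.597) ≃ 7.173
1.96 · SEM ≃ 14.060
Lower bound: 63 − 14.060 = 48.940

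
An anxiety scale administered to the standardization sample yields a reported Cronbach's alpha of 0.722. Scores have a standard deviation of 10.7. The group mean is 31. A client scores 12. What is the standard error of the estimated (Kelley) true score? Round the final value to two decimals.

SE_est = 10.70000·√[r(1 − r)] ≈ 4.79374

4.79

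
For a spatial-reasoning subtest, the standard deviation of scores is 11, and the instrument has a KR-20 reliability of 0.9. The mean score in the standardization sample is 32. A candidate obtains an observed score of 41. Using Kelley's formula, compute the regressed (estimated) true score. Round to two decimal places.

Estimated true score = 0.900×41 + (1 − 0.900)×32 ≃ 40.100

40.10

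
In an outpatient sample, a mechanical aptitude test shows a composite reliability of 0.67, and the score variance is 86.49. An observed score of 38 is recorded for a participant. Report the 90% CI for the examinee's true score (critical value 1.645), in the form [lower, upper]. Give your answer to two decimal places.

SD = √86.49 ≈ 9.3000
SEM = 9.3000*√(1 − 0.6700) ≈ 5.3424
Margin = 1.645 * 5.3424 ≈ 8.7883
CI = 38 ± 8.7883 → [29.2117, 46.7883]

[29.21, 46.79]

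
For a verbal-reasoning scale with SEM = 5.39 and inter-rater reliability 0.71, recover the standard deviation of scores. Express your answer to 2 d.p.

10.01

σ = SEM·(1 − r)^(−1/2) ≃ 5.39×1.8570 ≃ 10.0090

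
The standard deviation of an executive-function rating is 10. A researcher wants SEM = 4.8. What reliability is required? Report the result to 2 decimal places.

r = 1 − (4.800/10)² ≈ 1 − 0.230 ≈ 0.770

0.77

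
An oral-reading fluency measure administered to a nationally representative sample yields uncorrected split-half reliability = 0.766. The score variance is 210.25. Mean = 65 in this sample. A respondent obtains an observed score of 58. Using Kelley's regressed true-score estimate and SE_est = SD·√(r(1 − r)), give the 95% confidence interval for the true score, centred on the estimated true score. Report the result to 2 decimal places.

σ = 210.25^(1/2) = 14.5000
Spearman-Brown: r = 2(0.766) / (1 + 0.766) = 1.5320 / 1.7660 ≃ 0.8675
T̂ = 0.8675(58) + 0.1325(65) ≃ 58.9275
SE_est = SD * √(r(1 − r)) = 14.5000 * √0.1149 ≃ 14.5000 * 0.3390 ≃ 4.9160
CI = 58.9275 ± 1.96 * 4.9160 → [49.2921, 68.5629]

[49.29, 68.56]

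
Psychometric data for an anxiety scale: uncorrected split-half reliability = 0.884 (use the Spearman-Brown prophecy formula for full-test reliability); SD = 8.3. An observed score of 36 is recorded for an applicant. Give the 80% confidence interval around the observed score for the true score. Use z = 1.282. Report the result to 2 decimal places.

Full-length reliability (Spearman-Brown) = 2(0.884)/(1+0.884) ≃ 0.93843
SEM = 8.30000 · √(1 − 0.93843) = 8.30000 · √0.06157 ≃ 8.30000 · 0.24814 ≃ 2.05952
1.282 · SEM ≃ 2.64031
CI = 36 ± 2.64031 → [33.35969, 38.64031]

[33.36, 38.64]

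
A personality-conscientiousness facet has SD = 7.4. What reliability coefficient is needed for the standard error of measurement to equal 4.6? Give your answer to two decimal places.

r = 1 − (SEM / SD)² = 1 − (4.6000 / 7.4)² ≈ 1 − 0.3864 ≈ 0.6136

0.61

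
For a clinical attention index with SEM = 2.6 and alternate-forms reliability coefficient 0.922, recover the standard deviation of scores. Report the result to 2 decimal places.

SD = 2.6 / √(1 − 0.922) ≃ 9.30949

9.31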